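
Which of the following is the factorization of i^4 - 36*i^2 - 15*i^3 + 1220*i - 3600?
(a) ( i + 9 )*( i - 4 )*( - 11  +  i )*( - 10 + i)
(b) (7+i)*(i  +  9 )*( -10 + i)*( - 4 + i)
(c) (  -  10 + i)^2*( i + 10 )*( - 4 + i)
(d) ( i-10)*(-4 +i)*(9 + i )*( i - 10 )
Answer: d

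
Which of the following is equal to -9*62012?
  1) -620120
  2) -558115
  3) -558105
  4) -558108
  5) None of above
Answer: 4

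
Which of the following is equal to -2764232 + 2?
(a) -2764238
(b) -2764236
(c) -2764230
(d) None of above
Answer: c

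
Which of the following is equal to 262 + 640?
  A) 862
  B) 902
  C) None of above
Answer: B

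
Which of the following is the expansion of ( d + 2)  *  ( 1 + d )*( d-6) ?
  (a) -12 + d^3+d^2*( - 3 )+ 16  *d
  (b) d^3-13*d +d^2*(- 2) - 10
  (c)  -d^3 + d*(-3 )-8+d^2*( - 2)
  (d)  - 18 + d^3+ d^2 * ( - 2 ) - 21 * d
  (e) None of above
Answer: e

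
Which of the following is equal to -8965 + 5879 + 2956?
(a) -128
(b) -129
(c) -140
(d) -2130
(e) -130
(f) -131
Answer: e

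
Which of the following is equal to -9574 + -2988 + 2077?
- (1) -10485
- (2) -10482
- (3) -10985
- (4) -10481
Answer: 1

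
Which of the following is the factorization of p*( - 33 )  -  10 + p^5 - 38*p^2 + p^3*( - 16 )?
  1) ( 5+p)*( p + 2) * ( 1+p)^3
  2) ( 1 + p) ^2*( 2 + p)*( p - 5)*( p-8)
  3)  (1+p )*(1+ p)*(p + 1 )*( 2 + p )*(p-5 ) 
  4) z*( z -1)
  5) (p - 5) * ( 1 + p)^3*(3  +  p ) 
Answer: 3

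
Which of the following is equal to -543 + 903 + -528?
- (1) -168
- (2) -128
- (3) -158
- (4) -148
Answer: 1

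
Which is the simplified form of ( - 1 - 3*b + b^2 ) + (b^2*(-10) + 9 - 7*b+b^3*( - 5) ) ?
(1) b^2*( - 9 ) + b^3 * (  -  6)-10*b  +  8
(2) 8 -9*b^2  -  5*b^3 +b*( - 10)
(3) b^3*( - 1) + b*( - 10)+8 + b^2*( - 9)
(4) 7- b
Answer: 2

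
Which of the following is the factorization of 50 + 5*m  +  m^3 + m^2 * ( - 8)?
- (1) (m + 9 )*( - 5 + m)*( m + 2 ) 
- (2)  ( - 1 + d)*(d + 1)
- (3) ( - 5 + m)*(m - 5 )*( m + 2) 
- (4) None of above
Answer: 3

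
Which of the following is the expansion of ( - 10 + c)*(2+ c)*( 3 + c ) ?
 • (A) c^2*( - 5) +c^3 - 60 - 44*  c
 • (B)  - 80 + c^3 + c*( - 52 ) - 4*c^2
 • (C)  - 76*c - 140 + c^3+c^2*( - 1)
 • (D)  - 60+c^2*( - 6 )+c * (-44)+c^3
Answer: A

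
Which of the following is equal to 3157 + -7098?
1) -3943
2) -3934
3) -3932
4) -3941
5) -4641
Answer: 4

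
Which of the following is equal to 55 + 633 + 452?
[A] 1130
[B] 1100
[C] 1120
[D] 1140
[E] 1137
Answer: D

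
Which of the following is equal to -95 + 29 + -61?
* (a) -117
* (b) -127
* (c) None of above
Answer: b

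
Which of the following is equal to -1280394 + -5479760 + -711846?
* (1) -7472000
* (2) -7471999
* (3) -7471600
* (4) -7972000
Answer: 1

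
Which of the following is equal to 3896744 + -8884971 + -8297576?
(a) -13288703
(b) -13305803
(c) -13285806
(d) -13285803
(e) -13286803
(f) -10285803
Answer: d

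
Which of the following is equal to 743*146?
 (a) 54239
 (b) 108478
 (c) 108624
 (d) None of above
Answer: b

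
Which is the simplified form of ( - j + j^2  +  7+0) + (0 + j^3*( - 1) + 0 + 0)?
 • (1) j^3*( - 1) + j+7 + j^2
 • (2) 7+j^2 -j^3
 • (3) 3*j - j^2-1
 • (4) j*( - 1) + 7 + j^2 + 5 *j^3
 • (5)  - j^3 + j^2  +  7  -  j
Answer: 5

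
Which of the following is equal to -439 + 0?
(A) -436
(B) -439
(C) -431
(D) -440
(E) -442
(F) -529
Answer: B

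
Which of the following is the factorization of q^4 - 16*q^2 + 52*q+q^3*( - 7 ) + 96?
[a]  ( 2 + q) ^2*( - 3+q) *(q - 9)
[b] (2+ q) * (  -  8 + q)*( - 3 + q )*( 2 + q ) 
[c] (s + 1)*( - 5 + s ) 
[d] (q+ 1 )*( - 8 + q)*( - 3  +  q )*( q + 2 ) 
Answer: b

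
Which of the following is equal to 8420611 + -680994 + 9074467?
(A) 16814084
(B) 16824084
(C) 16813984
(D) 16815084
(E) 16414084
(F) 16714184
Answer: A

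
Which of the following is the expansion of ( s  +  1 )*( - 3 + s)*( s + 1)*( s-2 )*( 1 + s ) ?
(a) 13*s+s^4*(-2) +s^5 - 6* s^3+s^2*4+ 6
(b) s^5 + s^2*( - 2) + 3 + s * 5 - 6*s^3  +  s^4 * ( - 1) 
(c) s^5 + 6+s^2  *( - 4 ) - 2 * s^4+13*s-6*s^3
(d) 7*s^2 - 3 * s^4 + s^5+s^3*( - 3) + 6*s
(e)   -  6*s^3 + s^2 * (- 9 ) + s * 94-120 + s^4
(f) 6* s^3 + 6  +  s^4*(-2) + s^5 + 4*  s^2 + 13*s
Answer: a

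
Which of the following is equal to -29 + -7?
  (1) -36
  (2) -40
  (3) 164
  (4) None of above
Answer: 1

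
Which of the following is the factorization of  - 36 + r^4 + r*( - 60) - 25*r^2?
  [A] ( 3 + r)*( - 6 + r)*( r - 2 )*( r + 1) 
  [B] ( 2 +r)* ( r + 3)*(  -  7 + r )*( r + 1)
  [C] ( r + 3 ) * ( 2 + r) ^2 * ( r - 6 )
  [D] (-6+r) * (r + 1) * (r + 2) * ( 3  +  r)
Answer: D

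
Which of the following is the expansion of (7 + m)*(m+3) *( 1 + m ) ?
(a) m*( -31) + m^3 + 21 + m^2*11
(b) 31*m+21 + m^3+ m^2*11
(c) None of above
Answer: b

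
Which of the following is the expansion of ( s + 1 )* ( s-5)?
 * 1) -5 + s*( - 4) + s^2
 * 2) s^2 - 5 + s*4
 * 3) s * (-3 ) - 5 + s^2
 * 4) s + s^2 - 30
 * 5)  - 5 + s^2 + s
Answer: 1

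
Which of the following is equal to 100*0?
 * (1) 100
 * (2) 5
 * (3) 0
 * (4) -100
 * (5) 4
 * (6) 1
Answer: 3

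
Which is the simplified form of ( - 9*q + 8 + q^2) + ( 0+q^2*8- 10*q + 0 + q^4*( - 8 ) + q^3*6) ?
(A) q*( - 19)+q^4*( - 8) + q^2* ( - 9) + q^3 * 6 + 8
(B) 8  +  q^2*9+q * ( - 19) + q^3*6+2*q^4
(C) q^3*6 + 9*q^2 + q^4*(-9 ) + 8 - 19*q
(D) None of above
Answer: D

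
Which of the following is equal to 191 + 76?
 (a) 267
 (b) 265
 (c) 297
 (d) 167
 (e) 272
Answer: a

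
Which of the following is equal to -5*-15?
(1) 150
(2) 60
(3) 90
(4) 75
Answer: 4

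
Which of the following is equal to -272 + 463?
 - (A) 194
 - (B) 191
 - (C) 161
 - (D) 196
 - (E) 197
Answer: B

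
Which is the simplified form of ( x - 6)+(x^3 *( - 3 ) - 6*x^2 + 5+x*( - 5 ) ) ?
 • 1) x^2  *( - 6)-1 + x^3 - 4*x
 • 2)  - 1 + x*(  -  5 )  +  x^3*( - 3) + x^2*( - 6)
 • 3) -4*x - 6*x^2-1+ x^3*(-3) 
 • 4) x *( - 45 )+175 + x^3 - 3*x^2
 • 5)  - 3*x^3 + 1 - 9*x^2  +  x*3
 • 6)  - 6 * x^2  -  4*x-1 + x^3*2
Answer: 3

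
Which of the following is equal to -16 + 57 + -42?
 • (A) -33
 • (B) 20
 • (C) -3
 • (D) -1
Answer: D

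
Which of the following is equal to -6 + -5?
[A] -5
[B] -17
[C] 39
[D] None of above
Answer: D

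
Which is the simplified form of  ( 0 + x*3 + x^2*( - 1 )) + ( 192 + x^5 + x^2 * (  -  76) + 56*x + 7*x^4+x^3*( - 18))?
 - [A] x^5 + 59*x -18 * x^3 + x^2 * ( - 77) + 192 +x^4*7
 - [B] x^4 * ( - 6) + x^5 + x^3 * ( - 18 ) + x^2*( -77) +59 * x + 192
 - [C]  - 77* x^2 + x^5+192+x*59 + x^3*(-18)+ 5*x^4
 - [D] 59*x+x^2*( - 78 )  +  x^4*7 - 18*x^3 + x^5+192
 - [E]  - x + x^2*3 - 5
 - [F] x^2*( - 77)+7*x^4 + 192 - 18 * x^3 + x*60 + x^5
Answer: A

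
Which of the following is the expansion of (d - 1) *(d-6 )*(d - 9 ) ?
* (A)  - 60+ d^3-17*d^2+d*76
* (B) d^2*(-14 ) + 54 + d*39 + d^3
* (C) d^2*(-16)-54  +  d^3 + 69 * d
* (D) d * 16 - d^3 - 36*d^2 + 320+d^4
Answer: C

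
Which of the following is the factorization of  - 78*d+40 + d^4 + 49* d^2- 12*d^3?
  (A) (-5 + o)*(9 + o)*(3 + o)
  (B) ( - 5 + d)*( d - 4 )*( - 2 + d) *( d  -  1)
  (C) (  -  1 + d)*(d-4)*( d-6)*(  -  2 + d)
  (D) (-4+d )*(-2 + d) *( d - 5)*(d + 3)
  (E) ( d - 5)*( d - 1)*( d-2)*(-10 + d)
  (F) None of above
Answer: B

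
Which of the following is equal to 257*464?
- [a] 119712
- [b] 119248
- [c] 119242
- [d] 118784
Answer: b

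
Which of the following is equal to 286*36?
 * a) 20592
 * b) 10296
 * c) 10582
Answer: b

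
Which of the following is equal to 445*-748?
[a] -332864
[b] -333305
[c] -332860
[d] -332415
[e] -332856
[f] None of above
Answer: c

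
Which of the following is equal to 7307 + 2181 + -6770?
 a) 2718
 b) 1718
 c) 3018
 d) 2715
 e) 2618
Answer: a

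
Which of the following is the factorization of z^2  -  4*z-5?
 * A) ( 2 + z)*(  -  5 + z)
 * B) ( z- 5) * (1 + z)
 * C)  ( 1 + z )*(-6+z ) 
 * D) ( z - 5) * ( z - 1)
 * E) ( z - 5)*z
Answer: B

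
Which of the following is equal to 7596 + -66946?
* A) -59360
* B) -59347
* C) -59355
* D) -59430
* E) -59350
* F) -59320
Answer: E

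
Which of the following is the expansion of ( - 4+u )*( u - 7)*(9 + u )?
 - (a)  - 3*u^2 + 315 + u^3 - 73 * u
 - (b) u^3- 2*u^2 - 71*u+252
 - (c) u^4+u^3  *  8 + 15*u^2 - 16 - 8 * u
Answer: b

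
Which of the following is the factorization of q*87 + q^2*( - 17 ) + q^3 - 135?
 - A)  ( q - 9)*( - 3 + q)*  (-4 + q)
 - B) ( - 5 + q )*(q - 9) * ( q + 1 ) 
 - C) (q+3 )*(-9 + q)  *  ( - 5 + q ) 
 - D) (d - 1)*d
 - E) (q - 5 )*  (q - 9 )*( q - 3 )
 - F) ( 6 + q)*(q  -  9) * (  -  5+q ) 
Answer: E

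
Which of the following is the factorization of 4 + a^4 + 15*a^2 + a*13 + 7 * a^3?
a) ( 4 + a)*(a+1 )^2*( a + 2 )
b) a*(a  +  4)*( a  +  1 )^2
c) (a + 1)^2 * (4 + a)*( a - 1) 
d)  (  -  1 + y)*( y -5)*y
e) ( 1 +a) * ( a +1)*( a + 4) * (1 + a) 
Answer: e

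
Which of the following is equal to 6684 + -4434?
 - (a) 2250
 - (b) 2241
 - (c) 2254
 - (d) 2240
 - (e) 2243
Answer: a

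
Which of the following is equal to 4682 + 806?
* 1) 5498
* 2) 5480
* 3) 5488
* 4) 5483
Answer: 3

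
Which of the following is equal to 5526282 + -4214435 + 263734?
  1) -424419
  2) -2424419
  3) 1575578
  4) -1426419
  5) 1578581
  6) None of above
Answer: 6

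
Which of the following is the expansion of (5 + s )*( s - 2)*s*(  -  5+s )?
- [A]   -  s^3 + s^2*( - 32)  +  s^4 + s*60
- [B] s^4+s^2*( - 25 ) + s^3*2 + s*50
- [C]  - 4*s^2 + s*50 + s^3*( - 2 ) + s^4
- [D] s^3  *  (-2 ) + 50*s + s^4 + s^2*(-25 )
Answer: D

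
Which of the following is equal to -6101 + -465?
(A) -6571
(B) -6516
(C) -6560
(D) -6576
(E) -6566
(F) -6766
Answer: E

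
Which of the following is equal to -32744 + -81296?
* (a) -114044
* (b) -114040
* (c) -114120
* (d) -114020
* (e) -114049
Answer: b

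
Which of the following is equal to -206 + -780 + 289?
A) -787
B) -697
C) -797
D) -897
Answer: B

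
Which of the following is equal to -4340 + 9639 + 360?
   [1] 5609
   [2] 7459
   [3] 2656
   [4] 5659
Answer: 4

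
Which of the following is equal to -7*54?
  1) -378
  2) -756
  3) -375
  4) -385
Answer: 1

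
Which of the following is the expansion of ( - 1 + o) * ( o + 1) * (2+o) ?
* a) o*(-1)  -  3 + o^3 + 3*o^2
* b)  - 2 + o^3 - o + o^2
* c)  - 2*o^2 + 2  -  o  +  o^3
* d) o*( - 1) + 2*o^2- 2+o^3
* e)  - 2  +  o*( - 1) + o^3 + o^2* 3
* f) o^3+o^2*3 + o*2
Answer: d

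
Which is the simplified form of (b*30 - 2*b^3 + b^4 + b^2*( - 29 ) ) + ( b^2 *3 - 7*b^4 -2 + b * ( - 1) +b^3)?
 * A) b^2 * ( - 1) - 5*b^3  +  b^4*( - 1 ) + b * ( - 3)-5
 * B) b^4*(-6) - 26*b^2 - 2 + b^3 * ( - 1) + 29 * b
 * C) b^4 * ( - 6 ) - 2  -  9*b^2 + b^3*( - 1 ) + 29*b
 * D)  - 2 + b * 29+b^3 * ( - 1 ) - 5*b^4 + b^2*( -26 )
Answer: B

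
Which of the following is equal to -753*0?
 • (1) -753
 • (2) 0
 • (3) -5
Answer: 2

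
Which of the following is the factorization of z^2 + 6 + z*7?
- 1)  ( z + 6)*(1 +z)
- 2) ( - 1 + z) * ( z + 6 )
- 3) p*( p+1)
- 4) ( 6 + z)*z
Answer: 1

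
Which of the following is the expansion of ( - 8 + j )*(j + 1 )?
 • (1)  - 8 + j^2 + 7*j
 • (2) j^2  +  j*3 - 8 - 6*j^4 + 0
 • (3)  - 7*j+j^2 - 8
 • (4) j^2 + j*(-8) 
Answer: 3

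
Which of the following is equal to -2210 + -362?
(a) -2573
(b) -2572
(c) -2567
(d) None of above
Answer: b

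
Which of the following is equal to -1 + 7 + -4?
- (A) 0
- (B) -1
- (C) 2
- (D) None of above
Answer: C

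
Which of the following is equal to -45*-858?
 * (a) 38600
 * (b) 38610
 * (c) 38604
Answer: b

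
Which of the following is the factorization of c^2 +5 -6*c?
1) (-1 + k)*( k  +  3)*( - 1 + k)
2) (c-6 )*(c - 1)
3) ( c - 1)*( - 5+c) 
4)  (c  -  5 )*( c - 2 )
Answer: 3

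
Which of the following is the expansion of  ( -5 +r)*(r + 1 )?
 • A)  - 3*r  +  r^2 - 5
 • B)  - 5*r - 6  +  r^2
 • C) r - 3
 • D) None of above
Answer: D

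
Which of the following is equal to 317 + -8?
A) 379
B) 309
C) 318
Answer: B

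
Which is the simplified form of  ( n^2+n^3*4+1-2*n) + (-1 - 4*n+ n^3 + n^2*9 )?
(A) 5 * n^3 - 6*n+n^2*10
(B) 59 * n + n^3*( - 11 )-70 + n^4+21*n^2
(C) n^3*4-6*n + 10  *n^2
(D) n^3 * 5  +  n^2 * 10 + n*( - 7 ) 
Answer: A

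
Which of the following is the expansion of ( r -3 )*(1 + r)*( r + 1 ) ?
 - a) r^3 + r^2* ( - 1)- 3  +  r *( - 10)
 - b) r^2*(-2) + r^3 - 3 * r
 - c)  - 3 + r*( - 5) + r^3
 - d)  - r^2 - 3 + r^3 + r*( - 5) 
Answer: d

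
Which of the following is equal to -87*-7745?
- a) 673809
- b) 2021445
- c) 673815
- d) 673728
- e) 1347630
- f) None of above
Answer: c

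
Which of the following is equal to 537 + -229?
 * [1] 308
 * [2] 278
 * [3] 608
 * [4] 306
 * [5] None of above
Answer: 1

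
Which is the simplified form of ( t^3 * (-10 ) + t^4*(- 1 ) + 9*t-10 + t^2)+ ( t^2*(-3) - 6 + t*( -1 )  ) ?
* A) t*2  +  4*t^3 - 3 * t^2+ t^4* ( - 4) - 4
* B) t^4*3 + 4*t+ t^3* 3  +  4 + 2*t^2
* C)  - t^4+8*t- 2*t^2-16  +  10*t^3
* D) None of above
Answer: D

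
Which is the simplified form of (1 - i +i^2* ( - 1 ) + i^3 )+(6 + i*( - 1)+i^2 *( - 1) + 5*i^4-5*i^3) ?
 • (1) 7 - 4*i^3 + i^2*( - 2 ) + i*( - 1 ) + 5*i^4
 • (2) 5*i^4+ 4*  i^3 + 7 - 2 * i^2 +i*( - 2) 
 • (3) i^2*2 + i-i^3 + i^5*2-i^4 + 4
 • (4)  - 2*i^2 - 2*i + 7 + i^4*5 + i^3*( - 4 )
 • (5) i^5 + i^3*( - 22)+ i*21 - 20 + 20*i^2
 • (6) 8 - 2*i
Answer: 4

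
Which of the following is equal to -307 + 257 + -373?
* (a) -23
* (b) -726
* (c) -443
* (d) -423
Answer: d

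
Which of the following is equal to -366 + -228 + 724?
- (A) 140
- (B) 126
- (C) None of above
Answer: C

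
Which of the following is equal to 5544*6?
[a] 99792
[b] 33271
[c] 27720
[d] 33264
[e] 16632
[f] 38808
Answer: d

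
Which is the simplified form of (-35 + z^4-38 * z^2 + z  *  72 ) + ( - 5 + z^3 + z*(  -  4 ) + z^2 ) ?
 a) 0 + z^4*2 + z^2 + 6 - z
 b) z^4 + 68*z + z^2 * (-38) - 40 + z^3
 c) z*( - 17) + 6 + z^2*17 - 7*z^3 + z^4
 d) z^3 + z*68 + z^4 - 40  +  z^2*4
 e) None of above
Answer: e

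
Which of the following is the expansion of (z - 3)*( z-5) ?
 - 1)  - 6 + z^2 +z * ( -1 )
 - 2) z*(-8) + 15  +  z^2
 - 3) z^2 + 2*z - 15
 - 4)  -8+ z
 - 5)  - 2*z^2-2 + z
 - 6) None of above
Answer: 2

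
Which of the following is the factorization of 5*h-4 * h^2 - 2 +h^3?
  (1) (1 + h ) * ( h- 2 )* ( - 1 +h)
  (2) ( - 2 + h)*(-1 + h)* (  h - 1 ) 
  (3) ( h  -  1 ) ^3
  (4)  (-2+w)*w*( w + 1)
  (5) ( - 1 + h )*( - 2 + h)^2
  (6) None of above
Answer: 2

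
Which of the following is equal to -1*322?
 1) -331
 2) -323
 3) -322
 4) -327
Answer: 3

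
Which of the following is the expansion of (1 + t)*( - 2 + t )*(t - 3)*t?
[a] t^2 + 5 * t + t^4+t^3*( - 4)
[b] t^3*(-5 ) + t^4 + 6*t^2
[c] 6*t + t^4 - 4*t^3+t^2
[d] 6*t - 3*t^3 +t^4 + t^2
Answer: c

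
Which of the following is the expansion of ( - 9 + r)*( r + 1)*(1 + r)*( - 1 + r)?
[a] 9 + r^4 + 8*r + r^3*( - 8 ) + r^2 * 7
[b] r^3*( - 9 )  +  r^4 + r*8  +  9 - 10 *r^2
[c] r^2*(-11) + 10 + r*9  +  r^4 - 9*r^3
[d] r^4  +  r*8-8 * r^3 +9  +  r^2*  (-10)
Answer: d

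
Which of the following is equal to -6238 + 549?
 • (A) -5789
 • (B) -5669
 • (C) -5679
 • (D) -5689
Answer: D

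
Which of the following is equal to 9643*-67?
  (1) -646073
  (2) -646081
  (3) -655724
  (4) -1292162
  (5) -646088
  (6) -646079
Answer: 2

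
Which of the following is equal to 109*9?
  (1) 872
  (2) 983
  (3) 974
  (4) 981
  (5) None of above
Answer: 4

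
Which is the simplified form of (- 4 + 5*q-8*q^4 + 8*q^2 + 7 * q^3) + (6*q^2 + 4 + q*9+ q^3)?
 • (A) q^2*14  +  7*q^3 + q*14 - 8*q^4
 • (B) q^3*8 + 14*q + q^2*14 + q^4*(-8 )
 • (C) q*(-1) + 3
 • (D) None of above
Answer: B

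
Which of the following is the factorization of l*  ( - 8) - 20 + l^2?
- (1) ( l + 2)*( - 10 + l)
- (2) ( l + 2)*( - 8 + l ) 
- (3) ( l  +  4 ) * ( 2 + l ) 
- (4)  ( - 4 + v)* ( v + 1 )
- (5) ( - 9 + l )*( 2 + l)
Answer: 1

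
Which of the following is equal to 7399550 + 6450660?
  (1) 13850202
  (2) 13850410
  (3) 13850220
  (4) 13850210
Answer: 4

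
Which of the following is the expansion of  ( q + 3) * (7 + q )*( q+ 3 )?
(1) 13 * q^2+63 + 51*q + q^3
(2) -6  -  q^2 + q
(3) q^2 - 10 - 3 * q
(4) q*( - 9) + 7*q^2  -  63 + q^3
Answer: 1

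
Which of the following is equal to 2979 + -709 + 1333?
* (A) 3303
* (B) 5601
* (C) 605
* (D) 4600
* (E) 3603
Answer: E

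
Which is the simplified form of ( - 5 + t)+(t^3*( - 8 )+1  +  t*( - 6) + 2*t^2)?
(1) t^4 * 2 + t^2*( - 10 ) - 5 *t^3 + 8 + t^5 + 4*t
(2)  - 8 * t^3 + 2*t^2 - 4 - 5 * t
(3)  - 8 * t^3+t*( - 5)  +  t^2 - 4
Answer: 2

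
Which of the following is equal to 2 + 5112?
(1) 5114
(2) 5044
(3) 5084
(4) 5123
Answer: 1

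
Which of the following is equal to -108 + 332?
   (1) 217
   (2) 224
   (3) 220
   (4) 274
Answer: 2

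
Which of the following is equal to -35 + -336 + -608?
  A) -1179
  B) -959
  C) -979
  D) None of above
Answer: C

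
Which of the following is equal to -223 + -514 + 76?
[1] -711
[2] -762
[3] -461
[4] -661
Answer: 4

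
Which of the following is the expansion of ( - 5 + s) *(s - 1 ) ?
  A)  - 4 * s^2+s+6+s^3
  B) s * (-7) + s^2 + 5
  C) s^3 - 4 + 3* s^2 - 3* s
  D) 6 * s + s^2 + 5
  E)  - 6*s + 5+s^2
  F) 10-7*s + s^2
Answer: E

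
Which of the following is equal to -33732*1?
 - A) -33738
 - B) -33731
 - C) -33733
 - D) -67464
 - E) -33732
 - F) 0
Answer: E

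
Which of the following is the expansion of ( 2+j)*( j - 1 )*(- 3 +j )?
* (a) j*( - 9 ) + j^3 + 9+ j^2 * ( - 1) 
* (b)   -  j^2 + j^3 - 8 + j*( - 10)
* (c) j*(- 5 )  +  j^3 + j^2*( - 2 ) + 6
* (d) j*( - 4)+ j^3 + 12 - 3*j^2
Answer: c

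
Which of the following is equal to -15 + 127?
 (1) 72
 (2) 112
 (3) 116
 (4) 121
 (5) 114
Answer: 2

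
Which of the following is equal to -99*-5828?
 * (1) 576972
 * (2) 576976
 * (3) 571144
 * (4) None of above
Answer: 1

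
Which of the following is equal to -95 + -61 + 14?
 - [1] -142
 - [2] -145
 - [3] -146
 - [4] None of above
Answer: 1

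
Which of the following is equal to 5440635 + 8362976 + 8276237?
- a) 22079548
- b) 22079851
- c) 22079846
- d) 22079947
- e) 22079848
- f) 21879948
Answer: e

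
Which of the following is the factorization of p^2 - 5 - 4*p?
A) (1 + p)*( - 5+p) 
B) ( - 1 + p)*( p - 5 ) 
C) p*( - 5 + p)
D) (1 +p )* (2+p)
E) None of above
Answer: A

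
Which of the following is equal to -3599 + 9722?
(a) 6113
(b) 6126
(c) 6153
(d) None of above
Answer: d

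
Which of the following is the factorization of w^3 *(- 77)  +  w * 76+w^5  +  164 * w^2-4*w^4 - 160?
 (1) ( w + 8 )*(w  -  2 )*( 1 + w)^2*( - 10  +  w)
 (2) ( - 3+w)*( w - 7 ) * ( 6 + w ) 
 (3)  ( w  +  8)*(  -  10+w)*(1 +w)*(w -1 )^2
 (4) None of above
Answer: 4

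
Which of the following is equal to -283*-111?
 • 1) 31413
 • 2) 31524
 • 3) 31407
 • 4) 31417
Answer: 1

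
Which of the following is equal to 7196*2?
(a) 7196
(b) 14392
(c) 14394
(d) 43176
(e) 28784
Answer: b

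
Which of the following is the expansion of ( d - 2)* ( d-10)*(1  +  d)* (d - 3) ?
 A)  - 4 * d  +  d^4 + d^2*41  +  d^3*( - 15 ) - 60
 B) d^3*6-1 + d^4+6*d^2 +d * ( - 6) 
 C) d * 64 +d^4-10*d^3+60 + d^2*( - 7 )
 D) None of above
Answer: D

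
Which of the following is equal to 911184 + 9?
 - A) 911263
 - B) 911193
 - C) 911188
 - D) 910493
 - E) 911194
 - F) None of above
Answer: B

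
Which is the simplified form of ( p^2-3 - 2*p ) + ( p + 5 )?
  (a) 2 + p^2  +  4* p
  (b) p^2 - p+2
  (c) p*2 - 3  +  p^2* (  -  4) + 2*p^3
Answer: b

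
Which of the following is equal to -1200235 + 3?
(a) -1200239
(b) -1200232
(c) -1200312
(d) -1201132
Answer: b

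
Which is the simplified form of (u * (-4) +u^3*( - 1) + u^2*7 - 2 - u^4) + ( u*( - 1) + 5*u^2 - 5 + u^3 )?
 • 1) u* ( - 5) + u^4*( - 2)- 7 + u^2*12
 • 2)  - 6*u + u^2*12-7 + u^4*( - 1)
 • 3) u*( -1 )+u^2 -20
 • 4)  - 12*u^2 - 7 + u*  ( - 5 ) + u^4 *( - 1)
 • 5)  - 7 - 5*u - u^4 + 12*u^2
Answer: 5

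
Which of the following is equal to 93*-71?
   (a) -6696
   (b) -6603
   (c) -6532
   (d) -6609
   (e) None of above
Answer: b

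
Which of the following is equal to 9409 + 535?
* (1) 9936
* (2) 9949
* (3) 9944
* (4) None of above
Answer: 3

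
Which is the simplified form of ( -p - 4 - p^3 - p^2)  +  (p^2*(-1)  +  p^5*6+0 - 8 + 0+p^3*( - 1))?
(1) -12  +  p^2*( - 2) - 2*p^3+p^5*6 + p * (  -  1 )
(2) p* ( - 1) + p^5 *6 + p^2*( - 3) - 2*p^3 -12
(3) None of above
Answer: 1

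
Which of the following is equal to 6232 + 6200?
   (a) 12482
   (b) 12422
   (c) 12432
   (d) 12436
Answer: c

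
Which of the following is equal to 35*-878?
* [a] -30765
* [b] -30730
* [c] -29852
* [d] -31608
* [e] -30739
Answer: b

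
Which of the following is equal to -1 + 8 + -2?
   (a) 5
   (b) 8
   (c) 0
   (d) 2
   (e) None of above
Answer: a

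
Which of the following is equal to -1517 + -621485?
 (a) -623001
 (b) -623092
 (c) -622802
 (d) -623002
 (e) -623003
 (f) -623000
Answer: d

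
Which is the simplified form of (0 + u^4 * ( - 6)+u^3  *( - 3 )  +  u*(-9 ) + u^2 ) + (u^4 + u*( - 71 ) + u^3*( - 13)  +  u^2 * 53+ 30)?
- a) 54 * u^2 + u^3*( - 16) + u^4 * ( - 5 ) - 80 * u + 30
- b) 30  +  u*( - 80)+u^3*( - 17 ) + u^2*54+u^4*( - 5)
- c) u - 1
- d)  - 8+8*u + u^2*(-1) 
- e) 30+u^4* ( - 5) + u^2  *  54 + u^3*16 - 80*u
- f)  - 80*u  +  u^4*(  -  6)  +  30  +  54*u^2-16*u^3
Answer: a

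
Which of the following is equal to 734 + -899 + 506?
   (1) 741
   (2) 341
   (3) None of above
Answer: 2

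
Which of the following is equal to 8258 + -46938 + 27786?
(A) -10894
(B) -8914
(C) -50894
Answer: A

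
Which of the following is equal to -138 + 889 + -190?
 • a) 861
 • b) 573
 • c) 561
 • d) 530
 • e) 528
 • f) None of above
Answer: c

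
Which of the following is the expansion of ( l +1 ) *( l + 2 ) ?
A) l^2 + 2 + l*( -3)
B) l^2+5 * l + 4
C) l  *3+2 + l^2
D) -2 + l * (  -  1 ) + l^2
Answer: C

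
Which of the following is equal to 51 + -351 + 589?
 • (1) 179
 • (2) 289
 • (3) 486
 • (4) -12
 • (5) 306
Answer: 2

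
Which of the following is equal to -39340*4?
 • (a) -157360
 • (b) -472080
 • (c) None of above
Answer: a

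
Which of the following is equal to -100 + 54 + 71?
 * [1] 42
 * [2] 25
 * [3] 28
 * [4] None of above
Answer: 2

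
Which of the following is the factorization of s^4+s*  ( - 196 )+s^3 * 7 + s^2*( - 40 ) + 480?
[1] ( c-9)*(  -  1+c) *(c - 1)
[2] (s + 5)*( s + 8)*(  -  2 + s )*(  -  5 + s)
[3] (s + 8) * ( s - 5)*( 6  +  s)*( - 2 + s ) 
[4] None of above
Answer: 3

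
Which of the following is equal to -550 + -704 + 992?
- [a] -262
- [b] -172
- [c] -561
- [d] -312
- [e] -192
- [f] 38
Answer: a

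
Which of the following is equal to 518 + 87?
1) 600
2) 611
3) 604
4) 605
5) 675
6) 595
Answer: 4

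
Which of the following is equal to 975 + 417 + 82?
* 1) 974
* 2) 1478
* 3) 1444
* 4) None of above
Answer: 4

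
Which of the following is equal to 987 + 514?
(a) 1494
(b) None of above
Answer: b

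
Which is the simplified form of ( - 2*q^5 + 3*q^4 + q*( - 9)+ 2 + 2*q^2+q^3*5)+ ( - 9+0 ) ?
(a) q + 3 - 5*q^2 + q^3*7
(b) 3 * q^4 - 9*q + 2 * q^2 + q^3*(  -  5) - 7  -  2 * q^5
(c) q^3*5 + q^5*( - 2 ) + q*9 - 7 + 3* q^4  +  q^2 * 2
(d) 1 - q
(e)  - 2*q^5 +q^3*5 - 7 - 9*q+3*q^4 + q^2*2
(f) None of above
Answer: e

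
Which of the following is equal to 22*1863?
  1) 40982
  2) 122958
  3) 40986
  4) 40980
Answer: 3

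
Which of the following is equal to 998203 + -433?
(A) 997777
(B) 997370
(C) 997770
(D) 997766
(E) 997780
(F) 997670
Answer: C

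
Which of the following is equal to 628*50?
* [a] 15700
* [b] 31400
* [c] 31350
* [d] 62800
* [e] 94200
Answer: b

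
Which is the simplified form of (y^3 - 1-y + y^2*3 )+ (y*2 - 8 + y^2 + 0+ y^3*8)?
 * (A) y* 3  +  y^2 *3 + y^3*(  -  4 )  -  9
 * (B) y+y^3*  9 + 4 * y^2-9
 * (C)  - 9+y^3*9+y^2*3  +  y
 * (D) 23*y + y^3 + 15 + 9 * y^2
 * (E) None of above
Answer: B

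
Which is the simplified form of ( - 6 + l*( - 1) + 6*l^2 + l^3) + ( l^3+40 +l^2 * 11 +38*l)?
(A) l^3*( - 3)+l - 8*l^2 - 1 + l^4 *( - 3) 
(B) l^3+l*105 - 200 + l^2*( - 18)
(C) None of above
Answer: C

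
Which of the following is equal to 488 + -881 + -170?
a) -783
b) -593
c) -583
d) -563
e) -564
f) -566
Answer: d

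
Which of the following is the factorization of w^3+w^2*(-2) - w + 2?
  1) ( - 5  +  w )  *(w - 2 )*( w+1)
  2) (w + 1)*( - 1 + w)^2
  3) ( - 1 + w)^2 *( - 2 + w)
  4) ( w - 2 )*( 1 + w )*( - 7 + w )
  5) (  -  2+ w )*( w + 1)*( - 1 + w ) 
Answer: 5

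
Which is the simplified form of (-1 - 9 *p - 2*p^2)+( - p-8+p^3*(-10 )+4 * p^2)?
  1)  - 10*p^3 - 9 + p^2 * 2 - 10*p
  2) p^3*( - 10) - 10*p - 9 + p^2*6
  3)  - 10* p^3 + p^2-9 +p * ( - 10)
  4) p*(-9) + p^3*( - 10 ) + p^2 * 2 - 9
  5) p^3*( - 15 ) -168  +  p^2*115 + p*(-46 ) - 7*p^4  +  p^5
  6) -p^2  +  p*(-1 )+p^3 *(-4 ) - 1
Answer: 1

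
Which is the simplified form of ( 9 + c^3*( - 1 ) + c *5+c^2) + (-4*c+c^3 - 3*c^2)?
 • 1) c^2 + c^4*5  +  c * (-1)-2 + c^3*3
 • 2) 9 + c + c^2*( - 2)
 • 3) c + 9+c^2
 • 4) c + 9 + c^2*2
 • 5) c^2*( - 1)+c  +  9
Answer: 2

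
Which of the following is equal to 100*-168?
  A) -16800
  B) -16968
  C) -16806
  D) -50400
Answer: A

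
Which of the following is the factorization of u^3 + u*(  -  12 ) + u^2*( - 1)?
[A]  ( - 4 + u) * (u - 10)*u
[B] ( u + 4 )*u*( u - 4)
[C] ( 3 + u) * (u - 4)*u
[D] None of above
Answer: C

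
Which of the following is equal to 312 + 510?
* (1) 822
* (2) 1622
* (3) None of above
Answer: 1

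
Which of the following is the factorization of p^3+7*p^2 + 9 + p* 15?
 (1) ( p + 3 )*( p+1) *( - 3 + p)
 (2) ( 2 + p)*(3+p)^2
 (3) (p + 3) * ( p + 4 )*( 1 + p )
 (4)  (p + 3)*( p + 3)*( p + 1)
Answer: 4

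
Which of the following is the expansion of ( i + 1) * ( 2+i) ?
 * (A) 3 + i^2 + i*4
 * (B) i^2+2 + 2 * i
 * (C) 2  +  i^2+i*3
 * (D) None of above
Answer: C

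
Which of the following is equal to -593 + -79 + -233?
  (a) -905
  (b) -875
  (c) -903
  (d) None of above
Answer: a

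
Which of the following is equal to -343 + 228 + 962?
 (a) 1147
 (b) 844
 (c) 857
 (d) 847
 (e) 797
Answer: d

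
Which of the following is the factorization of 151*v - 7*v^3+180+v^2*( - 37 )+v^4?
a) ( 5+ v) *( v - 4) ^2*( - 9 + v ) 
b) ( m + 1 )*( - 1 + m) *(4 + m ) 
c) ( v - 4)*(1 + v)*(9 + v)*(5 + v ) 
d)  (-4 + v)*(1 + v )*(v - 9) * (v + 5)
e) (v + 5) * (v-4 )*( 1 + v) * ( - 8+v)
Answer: d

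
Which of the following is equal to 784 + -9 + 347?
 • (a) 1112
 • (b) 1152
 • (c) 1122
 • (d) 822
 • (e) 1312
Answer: c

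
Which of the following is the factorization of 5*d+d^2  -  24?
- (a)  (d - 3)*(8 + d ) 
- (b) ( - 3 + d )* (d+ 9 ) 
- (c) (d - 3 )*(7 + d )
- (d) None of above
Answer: a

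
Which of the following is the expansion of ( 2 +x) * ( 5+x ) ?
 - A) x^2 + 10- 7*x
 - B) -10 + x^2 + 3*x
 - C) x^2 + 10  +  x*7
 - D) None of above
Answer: C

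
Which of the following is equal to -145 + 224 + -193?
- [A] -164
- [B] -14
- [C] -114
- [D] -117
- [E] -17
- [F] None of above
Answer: C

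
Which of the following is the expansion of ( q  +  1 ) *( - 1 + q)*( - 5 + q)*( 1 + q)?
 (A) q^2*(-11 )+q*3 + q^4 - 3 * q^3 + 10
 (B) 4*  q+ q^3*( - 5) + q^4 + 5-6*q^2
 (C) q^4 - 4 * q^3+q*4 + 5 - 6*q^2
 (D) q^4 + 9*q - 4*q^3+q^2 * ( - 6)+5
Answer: C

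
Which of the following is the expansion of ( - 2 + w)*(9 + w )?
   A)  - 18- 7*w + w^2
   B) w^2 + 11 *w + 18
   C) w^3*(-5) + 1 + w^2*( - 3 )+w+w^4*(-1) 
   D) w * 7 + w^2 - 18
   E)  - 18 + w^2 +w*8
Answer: D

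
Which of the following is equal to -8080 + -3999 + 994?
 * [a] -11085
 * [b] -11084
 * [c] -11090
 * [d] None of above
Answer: a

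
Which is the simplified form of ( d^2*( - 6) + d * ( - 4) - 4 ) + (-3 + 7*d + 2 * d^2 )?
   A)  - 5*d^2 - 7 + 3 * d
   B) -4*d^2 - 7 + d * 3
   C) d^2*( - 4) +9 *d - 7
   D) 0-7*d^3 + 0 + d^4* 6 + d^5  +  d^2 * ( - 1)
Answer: B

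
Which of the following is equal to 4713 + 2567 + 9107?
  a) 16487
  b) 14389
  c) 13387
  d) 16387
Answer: d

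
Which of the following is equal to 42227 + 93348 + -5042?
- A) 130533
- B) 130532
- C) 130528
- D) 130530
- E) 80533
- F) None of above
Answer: A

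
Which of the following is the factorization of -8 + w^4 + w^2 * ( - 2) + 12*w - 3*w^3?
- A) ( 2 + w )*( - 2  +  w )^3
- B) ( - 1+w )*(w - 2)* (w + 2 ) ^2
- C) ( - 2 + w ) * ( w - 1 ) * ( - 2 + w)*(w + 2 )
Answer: C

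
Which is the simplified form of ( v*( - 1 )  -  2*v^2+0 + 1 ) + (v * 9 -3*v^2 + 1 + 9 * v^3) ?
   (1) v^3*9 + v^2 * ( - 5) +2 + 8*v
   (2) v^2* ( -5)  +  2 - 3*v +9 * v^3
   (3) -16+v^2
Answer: 1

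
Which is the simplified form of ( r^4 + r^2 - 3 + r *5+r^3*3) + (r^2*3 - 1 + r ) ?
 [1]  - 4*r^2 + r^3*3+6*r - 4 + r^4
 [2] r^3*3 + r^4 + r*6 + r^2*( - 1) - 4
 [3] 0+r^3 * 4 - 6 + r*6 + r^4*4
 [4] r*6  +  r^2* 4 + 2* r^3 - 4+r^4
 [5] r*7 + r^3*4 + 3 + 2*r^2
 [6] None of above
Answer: 6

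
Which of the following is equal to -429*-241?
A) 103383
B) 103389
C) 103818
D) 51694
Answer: B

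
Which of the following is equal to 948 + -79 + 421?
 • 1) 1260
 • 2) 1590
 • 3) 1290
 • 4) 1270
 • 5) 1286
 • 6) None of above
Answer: 3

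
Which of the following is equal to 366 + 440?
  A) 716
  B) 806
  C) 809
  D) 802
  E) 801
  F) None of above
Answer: B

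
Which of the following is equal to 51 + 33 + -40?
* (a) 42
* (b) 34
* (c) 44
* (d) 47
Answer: c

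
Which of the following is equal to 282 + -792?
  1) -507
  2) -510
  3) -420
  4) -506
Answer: 2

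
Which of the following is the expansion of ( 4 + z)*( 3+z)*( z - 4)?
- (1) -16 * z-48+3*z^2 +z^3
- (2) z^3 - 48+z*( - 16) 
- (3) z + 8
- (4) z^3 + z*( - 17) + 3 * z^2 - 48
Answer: 1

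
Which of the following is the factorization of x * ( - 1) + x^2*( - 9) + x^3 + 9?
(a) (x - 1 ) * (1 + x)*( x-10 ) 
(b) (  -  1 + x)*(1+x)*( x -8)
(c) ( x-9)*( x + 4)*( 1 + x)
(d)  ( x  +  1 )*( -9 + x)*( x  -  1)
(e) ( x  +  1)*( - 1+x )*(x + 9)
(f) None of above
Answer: d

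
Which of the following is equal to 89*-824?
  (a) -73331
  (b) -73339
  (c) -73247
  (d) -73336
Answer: d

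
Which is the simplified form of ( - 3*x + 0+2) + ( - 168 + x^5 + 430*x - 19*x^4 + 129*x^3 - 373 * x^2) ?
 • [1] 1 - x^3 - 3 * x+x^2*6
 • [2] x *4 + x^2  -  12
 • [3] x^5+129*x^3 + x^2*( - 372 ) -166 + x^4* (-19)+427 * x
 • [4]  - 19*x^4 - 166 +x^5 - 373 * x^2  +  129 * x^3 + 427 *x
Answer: 4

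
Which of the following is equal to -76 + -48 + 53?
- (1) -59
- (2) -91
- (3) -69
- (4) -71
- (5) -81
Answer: 4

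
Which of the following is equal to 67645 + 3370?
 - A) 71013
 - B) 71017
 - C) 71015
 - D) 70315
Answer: C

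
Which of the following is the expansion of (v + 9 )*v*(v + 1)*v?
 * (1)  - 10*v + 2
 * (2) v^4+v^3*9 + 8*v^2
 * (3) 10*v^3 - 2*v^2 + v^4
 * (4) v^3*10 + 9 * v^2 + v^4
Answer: 4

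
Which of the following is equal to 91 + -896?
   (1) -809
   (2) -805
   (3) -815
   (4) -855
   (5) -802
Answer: 2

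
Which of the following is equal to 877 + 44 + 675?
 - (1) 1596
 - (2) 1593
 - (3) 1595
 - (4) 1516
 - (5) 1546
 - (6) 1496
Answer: 1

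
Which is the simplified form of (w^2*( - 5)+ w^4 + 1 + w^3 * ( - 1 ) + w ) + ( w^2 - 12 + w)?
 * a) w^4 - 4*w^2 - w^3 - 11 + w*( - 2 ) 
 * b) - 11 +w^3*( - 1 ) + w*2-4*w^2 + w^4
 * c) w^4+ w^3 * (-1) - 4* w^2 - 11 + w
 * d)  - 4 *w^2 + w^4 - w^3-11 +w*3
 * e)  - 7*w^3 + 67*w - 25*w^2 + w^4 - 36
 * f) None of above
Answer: b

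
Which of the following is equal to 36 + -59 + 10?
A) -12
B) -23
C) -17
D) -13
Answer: D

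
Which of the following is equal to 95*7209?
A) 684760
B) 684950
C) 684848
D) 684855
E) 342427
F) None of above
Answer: D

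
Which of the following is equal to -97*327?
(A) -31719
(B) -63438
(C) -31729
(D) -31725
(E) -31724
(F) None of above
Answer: A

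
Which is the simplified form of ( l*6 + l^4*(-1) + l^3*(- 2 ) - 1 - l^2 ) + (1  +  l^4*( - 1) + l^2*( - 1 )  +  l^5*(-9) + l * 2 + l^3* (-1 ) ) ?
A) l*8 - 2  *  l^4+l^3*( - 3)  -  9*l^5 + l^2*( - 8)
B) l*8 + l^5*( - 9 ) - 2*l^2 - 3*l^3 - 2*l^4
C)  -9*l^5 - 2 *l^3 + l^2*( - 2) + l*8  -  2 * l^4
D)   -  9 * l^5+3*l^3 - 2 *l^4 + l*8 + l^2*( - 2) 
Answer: B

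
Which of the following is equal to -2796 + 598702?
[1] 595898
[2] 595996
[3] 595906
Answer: 3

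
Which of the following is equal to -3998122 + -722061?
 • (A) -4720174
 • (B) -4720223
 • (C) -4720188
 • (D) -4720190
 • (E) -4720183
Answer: E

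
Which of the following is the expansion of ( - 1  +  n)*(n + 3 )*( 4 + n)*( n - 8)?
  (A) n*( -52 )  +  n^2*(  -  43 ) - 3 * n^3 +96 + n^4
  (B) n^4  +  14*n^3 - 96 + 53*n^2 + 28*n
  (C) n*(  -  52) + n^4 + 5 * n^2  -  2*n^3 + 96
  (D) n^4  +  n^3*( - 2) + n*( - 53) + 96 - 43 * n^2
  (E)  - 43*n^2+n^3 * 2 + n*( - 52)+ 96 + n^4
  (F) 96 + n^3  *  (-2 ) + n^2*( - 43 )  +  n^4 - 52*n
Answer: F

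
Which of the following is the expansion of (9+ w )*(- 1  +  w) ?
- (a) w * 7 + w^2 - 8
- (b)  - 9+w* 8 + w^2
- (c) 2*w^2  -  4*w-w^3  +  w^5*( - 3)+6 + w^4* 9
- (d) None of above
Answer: b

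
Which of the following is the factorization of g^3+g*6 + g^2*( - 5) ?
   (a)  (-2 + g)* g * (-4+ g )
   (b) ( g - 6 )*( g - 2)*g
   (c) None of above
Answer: c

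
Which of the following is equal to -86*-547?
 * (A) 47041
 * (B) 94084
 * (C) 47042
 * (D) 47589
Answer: C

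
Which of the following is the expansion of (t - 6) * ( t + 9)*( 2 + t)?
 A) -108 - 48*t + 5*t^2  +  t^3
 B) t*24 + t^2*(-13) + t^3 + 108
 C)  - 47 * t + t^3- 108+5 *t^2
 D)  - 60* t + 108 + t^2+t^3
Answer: A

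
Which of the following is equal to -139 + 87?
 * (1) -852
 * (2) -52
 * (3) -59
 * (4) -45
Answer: 2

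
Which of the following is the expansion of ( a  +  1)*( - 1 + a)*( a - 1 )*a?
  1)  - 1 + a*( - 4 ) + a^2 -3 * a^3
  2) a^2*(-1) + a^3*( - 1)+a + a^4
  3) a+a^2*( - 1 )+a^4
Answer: 2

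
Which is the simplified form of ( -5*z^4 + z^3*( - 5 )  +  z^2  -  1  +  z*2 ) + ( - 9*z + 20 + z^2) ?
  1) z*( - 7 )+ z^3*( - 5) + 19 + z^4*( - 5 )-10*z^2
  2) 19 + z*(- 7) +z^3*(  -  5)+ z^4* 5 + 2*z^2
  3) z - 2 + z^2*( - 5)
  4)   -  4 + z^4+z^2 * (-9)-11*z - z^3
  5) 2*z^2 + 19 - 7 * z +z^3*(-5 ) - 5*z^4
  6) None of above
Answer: 5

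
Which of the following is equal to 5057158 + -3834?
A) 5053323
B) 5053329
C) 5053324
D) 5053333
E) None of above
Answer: C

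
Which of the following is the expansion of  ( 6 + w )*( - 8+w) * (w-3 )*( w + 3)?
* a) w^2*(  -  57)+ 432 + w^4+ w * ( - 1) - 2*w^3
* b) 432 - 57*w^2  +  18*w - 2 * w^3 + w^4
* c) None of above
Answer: b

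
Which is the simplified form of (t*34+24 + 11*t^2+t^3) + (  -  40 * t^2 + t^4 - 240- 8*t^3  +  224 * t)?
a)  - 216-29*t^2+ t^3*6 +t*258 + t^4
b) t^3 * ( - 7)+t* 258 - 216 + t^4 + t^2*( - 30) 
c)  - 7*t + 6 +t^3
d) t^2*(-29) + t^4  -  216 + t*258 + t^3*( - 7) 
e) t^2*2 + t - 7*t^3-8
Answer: d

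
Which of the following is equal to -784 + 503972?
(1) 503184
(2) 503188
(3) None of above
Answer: 2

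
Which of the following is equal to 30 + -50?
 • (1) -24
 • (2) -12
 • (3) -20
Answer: 3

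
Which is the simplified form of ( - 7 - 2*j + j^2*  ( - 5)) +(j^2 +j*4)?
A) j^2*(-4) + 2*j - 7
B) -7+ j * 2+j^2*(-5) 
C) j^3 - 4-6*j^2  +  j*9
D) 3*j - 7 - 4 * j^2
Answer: A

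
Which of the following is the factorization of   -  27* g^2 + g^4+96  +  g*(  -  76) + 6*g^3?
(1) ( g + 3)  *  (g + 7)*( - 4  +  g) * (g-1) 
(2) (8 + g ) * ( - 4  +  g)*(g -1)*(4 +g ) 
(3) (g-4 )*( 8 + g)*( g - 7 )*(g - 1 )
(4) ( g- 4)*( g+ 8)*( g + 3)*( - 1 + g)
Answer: 4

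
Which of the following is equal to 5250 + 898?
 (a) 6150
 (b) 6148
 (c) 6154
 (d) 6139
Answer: b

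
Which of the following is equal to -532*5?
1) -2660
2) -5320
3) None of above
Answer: 1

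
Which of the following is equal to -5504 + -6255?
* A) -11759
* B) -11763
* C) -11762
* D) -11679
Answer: A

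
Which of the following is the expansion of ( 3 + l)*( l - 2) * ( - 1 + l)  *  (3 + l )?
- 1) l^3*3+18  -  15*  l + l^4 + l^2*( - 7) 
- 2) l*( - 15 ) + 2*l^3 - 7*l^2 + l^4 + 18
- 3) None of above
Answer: 1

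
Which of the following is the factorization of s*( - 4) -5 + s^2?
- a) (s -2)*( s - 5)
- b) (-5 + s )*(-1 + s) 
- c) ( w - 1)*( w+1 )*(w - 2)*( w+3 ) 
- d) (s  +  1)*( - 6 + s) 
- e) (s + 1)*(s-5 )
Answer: e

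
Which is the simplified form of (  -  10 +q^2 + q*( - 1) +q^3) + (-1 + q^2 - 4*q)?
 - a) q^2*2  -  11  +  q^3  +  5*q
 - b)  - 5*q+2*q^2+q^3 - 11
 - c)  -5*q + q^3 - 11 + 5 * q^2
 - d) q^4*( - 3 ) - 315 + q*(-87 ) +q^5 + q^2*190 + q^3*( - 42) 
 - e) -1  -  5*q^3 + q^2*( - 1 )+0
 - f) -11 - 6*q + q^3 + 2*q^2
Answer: b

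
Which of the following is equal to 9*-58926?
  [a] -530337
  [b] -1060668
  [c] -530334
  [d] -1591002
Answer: c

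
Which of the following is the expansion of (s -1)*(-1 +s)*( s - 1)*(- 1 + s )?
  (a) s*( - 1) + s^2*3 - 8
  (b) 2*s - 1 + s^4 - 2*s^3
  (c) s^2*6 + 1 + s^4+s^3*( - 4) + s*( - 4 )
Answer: c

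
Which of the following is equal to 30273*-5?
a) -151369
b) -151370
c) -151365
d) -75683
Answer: c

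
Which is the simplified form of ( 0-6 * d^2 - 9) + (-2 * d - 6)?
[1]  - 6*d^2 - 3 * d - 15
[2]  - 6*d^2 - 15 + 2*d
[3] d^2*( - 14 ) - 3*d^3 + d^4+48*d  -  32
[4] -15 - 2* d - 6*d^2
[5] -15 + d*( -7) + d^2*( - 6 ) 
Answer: 4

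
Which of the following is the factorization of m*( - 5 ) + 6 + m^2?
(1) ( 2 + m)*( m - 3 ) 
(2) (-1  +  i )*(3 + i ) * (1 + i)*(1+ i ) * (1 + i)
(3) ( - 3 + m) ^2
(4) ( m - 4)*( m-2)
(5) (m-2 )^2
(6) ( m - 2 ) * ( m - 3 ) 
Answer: 6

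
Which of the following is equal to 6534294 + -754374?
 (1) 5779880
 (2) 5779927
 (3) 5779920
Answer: 3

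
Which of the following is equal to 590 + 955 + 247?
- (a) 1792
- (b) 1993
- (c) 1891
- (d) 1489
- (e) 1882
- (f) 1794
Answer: a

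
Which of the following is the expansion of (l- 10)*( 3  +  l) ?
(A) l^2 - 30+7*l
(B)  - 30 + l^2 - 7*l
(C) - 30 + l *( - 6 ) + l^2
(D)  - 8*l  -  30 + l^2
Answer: B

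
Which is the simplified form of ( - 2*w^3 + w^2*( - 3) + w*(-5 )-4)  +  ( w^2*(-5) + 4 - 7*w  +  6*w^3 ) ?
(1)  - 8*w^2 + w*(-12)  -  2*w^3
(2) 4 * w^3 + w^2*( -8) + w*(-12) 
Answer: 2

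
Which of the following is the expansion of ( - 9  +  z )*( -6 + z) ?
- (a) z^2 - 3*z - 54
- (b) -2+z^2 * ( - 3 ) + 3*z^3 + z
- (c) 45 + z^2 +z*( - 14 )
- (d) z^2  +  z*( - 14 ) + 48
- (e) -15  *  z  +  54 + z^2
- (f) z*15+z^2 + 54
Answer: e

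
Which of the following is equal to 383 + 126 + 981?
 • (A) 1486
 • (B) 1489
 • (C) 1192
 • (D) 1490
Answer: D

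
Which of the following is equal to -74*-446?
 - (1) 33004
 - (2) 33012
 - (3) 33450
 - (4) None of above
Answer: 1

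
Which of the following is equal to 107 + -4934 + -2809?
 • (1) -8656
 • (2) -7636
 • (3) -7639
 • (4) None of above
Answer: 2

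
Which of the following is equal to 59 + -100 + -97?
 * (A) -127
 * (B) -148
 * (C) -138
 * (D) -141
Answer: C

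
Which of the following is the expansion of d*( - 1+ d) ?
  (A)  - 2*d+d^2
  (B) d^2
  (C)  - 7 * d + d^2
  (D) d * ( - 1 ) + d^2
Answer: D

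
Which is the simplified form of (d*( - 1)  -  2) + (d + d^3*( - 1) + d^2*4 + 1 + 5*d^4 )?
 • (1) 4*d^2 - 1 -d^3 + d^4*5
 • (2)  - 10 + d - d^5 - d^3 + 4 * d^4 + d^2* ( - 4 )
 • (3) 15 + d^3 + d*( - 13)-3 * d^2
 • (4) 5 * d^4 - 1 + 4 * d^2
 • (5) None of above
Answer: 1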